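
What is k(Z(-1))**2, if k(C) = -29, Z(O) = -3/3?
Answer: 841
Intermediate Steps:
Z(O) = -1 (Z(O) = -3*1/3 = -1)
k(Z(-1))**2 = (-29)**2 = 841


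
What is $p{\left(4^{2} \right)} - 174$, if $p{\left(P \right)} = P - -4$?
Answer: $-154$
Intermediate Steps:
$p{\left(P \right)} = 4 + P$ ($p{\left(P \right)} = P + 4 = 4 + P$)
$p{\left(4^{2} \right)} - 174 = \left(4 + 4^{2}\right) - 174 = \left(4 + 16\right) - 174 = 20 - 174 = -154$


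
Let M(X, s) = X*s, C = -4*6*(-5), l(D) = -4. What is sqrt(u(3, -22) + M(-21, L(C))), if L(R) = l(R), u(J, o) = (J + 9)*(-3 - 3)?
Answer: 2*sqrt(3) ≈ 3.4641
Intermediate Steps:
u(J, o) = -54 - 6*J (u(J, o) = (9 + J)*(-6) = -54 - 6*J)
C = 120 (C = -24*(-5) = 120)
L(R) = -4
sqrt(u(3, -22) + M(-21, L(C))) = sqrt((-54 - 6*3) - 21*(-4)) = sqrt((-54 - 18) + 84) = sqrt(-72 + 84) = sqrt(12) = 2*sqrt(3)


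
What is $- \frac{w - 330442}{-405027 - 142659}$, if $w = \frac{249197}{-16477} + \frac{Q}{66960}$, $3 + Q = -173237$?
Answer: $- \frac{9114904321781}{15106547999628} \approx -0.60337$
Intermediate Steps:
$Q = -173240$ ($Q = -3 - 173237 = -173240$)
$w = - \frac{488517665}{27582498}$ ($w = \frac{249197}{-16477} - \frac{173240}{66960} = 249197 \left(- \frac{1}{16477}\right) - \frac{4331}{1674} = - \frac{249197}{16477} - \frac{4331}{1674} = - \frac{488517665}{27582498} \approx -17.711$)
$- \frac{w - 330442}{-405027 - 142659} = - \frac{- \frac{488517665}{27582498} - 330442}{-405027 - 142659} = - \frac{-9114904321781}{27582498 \left(-547686\right)} = - \frac{\left(-9114904321781\right) \left(-1\right)}{27582498 \cdot 547686} = \left(-1\right) \frac{9114904321781}{15106547999628} = - \frac{9114904321781}{15106547999628}$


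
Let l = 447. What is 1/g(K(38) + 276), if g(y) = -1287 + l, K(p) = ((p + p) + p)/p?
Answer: -1/840 ≈ -0.0011905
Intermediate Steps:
K(p) = 3 (K(p) = (2*p + p)/p = (3*p)/p = 3)
g(y) = -840 (g(y) = -1287 + 447 = -840)
1/g(K(38) + 276) = 1/(-840) = -1/840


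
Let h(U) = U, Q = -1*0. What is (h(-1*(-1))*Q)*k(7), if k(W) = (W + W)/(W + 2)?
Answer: 0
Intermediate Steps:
Q = 0
k(W) = 2*W/(2 + W) (k(W) = (2*W)/(2 + W) = 2*W/(2 + W))
(h(-1*(-1))*Q)*k(7) = (-1*(-1)*0)*(2*7/(2 + 7)) = (1*0)*(2*7/9) = 0*(2*7*(1/9)) = 0*(14/9) = 0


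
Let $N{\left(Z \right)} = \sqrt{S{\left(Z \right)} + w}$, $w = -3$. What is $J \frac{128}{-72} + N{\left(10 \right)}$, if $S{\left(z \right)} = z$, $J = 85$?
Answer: $- \frac{1360}{9} + \sqrt{7} \approx -148.47$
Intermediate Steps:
$N{\left(Z \right)} = \sqrt{-3 + Z}$ ($N{\left(Z \right)} = \sqrt{Z - 3} = \sqrt{-3 + Z}$)
$J \frac{128}{-72} + N{\left(10 \right)} = 85 \frac{128}{-72} + \sqrt{-3 + 10} = 85 \cdot 128 \left(- \frac{1}{72}\right) + \sqrt{7} = 85 \left(- \frac{16}{9}\right) + \sqrt{7} = - \frac{1360}{9} + \sqrt{7}$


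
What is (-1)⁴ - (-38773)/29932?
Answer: 9815/4276 ≈ 2.2954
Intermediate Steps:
(-1)⁴ - (-38773)/29932 = 1 - (-38773)/29932 = 1 - 1*(-5539/4276) = 1 + 5539/4276 = 9815/4276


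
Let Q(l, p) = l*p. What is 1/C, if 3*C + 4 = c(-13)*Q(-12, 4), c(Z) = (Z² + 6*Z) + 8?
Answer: -3/4756 ≈ -0.00063078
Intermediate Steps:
c(Z) = 8 + Z² + 6*Z
C = -4756/3 (C = -4/3 + ((8 + (-13)² + 6*(-13))*(-12*4))/3 = -4/3 + ((8 + 169 - 78)*(-48))/3 = -4/3 + (99*(-48))/3 = -4/3 + (⅓)*(-4752) = -4/3 - 1584 = -4756/3 ≈ -1585.3)
1/C = 1/(-4756/3) = -3/4756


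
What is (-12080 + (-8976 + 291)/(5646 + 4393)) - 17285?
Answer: -294803920/10039 ≈ -29366.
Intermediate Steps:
(-12080 + (-8976 + 291)/(5646 + 4393)) - 17285 = (-12080 - 8685/10039) - 17285 = -121279805/10039 - 17285 = -294803920/10039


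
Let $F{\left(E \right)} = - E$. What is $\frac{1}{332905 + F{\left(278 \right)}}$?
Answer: $\frac{1}{332627} \approx 3.0064 \cdot 10^{-6}$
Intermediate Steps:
$\frac{1}{332905 + F{\left(278 \right)}} = \frac{1}{332905 - 278} = \frac{1}{332627}$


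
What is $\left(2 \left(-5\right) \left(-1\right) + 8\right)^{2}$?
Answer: $324$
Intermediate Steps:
$\left(2 \left(-5\right) \left(-1\right) + 8\right)^{2} = \left(\left(-10\right) \left(-1\right) + 8\right)^{2} = \left(10 + 8\right)^{2} = 18^{2} = 324$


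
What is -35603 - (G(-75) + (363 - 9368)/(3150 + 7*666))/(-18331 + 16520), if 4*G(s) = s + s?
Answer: -503694883751/14147532 ≈ -35603.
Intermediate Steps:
G(s) = s/2 (G(s) = (s + s)/4 = (2*s)/4 = s/2)
-35603 - (G(-75) + (363 - 9368)/(3150 + 7*666))/(-18331 + 16520) = -35603 - ((1/2)*(-75) + (363 - 9368)/(3150 + 7*666))/(-18331 + 16520) = -35603 - (-75/2 - 9005/(3150 + 4662))/(-1811) = -35603 - (-75/2 - 9005/7812)*(-1)/1811 = -35603 - (-301955)*(-1)/(7812*1811) = -35603 - 1*301955/14147532 = -35603 - 301955/14147532 = -503694883751/14147532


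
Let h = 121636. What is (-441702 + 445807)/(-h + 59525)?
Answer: -4105/62111 ≈ -0.066091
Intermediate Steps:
(-441702 + 445807)/(-h + 59525) = (-441702 + 445807)/(-1*121636 + 59525) = 4105/(-121636 + 59525) = 4105/(-62111) = 4105*(-1/62111) = -4105/62111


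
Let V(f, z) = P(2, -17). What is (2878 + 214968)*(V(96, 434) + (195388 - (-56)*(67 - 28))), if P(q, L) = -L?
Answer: 43043973294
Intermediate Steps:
V(f, z) = 17 (V(f, z) = -1*(-17) = 17)
(2878 + 214968)*(V(96, 434) + (195388 - (-56)*(67 - 28))) = (2878 + 214968)*(17 + (195388 - (-56)*(67 - 28))) = 217846*(17 + (195388 - (-56)*39)) = 217846*(17 + (195388 - 1*(-2184))) = 217846*(17 + (195388 + 2184)) = 217846*(17 + 197572) = 217846*197589 = 43043973294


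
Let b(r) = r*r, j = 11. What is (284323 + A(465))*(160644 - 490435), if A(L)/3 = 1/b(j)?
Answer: -1031438921366/11 ≈ -9.3767e+10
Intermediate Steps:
b(r) = r²
A(L) = 3/121 (A(L) = 3/(11²) = 3/121)
(284323 + A(465))*(160644 - 490435) = (284323 + 3/121)*(160644 - 490435) = (34403086/121)*(-329791) = -1031438921366/11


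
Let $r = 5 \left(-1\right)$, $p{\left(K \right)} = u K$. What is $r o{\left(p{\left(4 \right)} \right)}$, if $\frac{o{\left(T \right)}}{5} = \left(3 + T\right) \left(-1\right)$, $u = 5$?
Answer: $575$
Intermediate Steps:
$p{\left(K \right)} = 5 K$
$o{\left(T \right)} = -15 - 5 T$ ($o{\left(T \right)} = 5 \left(3 + T\right) \left(-1\right) = 5 \left(-3 - T\right) = -15 - 5 T$)
$r = -5$
$r o{\left(p{\left(4 \right)} \right)} = - 5 \left(-15 - 5 \cdot 5 \cdot 4\right) = - 5 \left(-15 - 100\right) = \left(-5\right) \left(-115\right) = 575$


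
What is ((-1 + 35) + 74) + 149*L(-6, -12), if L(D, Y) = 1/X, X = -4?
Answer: 283/4 ≈ 70.750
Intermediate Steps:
L(D, Y) = -¼ (L(D, Y) = 1/(-4) = -¼)
((-1 + 35) + 74) + 149*L(-6, -12) = ((-1 + 35) + 74) + 149*(-¼) = (34 + 74) - 149/4 = 108 - 149/4 = 283/4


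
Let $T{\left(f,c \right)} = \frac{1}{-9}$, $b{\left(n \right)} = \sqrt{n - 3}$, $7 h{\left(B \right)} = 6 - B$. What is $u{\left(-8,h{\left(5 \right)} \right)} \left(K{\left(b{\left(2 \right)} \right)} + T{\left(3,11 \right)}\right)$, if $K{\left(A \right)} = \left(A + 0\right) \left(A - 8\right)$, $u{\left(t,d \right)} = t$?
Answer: $\frac{80}{9} + 64 i \approx 8.8889 + 64.0 i$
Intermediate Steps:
$h{\left(B \right)} = \frac{6}{7} - \frac{B}{7}$ ($h{\left(B \right)} = \frac{6 - B}{7} = \frac{6}{7} - \frac{B}{7}$)
$b{\left(n \right)} = \sqrt{-3 + n}$
$T{\left(f,c \right)} = - \frac{1}{9}$
$K{\left(A \right)} = A \left(-8 + A\right)$
$u{\left(-8,h{\left(5 \right)} \right)} \left(K{\left(b{\left(2 \right)} \right)} + T{\left(3,11 \right)}\right) = - 8 \left(\sqrt{-3 + 2} \left(-8 + \sqrt{-3 + 2}\right) - \frac{1}{9}\right) = - 8 \left(\sqrt{-1} \left(-8 + \sqrt{-1}\right) - \frac{1}{9}\right) = - 8 \left(i \left(-8 + i\right) - \frac{1}{9}\right) = - 8 \left(- \frac{1}{9} + i \left(-8 + i\right)\right) = \frac{8}{9} - 8 i \left(-8 + i\right)$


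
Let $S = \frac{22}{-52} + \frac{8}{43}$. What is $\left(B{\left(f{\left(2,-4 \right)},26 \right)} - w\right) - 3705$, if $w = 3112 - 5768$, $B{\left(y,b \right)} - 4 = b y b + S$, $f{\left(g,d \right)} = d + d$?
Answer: $- \frac{7214719}{1118} \approx -6453.2$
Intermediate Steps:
$S = - \frac{265}{1118}$ ($S = 22 \left(- \frac{1}{52}\right) + 8 \cdot \frac{1}{43} = - \frac{11}{26} + \frac{8}{43} = - \frac{265}{1118} \approx -0.23703$)
$f{\left(g,d \right)} = 2 d$
$B{\left(y,b \right)} = \frac{4207}{1118} + y b^{2}$ ($B{\left(y,b \right)} = 4 + \left(b y b - \frac{265}{1118}\right) = 4 + \left(y b^{2} - \frac{265}{1118}\right) = 4 + \left(- \frac{265}{1118} + y b^{2}\right) = \frac{4207}{1118} + y b^{2}$)
$w = -2656$
$\left(B{\left(f{\left(2,-4 \right)},26 \right)} - w\right) - 3705 = \left(\left(\frac{4207}{1118} + 2 \left(-4\right) 26^{2}\right) - -2656\right) - 3705 = \left(\left(\frac{4207}{1118} - 5408\right) + 2656\right) - 3705 = \left(- \frac{6041937}{1118} + 2656\right) - 3705 = - \frac{3072529}{1118} - 3705 = - \frac{7214719}{1118}$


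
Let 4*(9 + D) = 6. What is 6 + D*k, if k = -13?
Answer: 207/2 ≈ 103.50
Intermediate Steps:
D = -15/2 (D = -9 + (¼)*6 = -9 + 3/2 = -15/2 ≈ -7.5000)
6 + D*k = 6 - 15/2*(-13) = 6 + 195/2 = 207/2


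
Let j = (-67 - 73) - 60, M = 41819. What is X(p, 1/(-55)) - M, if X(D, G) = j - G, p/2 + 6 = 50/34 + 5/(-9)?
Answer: -2311044/55 ≈ -42019.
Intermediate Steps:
j = -200 (j = -140 - 60 = -200)
p = -1556/153 (p = -12 + 2*(50/34 + 5/(-9)) = -12 + 2*(50*(1/34) + 5*(-⅑)) = -12 + 2*(25/17 - 5/9) = -12 + 2*(140/153) = -12 + 280/153 = -1556/153 ≈ -10.170)
X(D, G) = -200 - G
X(p, 1/(-55)) - M = (-200 - 1/(-55)) - 1*41819 = (-200 - 1*(-1/55)) - 41819 = (-200 + 1/55) - 41819 = -10999/55 - 41819 = -2311044/55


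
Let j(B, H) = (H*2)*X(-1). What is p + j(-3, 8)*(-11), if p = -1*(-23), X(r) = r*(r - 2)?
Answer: -505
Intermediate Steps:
X(r) = r*(-2 + r)
p = 23
j(B, H) = 6*H (j(B, H) = (H*2)*(-(-2 - 1)) = (2*H)*(-1*(-3)) = (2*H)*3 = 6*H)
p + j(-3, 8)*(-11) = 23 + (6*8)*(-11) = 23 + 48*(-11) = 23 - 528 = -505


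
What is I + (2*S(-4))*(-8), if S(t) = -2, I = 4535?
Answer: 4567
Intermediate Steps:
I + (2*S(-4))*(-8) = 4535 + (2*(-2))*(-8) = 4535 - 4*(-8) = 4535 + 32 = 4567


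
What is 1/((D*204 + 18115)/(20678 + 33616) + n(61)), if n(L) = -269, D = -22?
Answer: -54294/14591459 ≈ -0.0037209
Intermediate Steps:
1/((D*204 + 18115)/(20678 + 33616) + n(61)) = 1/((-22*204 + 18115)/(20678 + 33616) - 269) = 1/((-4488 + 18115)/54294 - 269) = 1/(13627*(1/54294) - 269) = 1/(13627/54294 - 269) = 1/(-14591459/54294) = -54294/14591459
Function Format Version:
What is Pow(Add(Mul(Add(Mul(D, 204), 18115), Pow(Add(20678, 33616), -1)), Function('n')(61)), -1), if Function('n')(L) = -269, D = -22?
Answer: Rational(-54294, 14591459) ≈ -0.0037209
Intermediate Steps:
Pow(Add(Mul(Add(Mul(D, 204), 18115), Pow(Add(20678, 33616), -1)), Function('n')(61)), -1) = Pow(Add(Mul(Add(Mul(-22, 204), 18115), Pow(Add(20678, 33616), -1)), -269), -1) = Pow(Add(Mul(Add(-4488, 18115), Pow(54294, -1)), -269), -1) = Pow(Add(Mul(13627, Rational(1, 54294)), -269), -1) = Pow(Add(Rational(13627, 54294), -269), -1) = Pow(Rational(-14591459, 54294), -1) = Rational(-54294, 14591459)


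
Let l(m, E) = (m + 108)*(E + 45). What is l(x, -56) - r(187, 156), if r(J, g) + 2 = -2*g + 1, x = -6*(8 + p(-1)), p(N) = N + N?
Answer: -479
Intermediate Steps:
p(N) = 2*N
x = -36 (x = -6*(8 + 2*(-1)) = -6*(8 - 2) = -6*6 = -36)
l(m, E) = (45 + E)*(108 + m) (l(m, E) = (108 + m)*(45 + E) = (45 + E)*(108 + m))
r(J, g) = -1 - 2*g (r(J, g) = -2 + (-2*g + 1) = -2 + (1 - 2*g) = -1 - 2*g)
l(x, -56) - r(187, 156) = (4860 + 45*(-36) + 108*(-56) - 56*(-36)) - (-1 - 2*156) = (4860 - 1620 - 6048 + 2016) - (-1 - 312) = -792 - 1*(-313) = -792 + 313 = -479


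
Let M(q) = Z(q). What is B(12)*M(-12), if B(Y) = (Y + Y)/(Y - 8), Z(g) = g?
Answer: -72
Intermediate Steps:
M(q) = q
B(Y) = 2*Y/(-8 + Y) (B(Y) = (2*Y)/(-8 + Y) = 2*Y/(-8 + Y))
B(12)*M(-12) = (2*12/(-8 + 12))*(-12) = (2*12/4)*(-12) = (2*12*(¼))*(-12) = 6*(-12) = -72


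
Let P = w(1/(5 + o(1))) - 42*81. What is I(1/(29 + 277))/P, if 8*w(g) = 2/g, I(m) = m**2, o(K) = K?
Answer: -1/318409218 ≈ -3.1406e-9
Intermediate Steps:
w(g) = 1/(4*g) (w(g) = (2/g)/8 = 1/(4*g))
P = -6801/2 (P = 1/(4*(1/(5 + 1))) - 42*81 = 1/(4*(1/6)) - 3402 = (1/4)*6 - 3402 = 3/2 - 3402 = -6801/2 ≈ -3400.5)
I(1/(29 + 277))/P = (1/(29 + 277))**2/(-6801/2) = (1/306)**2*(-2/6801) = (1/93636)*(-2/6801) = -1/318409218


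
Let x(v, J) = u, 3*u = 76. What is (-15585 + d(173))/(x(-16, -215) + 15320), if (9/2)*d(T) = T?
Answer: -139919/138108 ≈ -1.0131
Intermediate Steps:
u = 76/3 (u = (⅓)*76 = 76/3 ≈ 25.333)
d(T) = 2*T/9
x(v, J) = 76/3
(-15585 + d(173))/(x(-16, -215) + 15320) = (-15585 + (2/9)*173)/(76/3 + 15320) = (-15585 + 346/9)/(46036/3) = -139919/9*3/46036 = -139919/138108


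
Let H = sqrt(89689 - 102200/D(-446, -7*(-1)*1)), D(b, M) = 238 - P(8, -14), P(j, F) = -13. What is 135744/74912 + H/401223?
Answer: 4242/2341 + sqrt(624982721)/33568991 ≈ 1.8128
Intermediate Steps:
D(b, M) = 251 (D(b, M) = 238 - 1*(-13) = 238 + 13 = 251)
H = 3*sqrt(624982721)/251 (H = sqrt(89689 - 102200/251) = sqrt(22409739/251) = 3*sqrt(624982721)/251 ≈ 298.80)
135744/74912 + H/401223 = 135744/74912 + (3*sqrt(624982721)/251)/401223 = 135744*(1/74912) + (3*sqrt(624982721)/251)*(1/401223) = 4242/2341 + sqrt(624982721)/33568991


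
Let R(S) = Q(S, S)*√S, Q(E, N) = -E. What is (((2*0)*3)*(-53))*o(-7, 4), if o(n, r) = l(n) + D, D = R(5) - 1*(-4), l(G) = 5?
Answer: 0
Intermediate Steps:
R(S) = -S^(3/2) (R(S) = (-S)*√S = -S^(3/2))
D = 4 - 5*√5 (D = -5^(3/2) - 1*(-4) = -5*√5 + 4 = 4 - 5*√5 ≈ -7.1803)
o(n, r) = 9 - 5*√5 (o(n, r) = 5 + (4 - 5*√5) = 9 - 5*√5)
(((2*0)*3)*(-53))*o(-7, 4) = (((2*0)*3)*(-53))*(9 - 5*√5) = ((0*3)*(-53))*(9 - 5*√5) = (0*(-53))*(9 - 5*√5) = 0*(9 - 5*√5) = 0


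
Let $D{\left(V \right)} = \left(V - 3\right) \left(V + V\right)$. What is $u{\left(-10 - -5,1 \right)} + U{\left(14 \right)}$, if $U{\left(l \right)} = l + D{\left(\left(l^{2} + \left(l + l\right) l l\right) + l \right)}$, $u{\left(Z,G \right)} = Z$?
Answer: $64900229$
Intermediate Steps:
$D{\left(V \right)} = 2 V \left(-3 + V\right)$ ($D{\left(V \right)} = \left(-3 + V\right) 2 V = 2 V \left(-3 + V\right)$)
$U{\left(l \right)} = l + 2 \left(l + l^{2} + 2 l^{3}\right) \left(-3 + l + l^{2} + 2 l^{3}\right)$ ($U{\left(l \right)} = l + 2 \left(\left(l^{2} + \left(l + l\right) l l\right) + l\right) \left(-3 + \left(\left(l^{2} + \left(l + l\right) l l\right) + l\right)\right) = l + 2 \left(\left(l^{2} + 2 l l l\right) + l\right) \left(-3 + \left(\left(l^{2} + 2 l l l\right) + l\right)\right) = l + 2 \left(\left(l^{2} + 2 l^{2} l\right) + l\right) \left(-3 + \left(\left(l^{2} + 2 l^{2} l\right) + l\right)\right) = l + 2 \left(\left(l^{2} + 2 l^{3}\right) + l\right) \left(-3 + \left(\left(l^{2} + 2 l^{3}\right) + l\right)\right) = l + 2 \left(l + l^{2} + 2 l^{3}\right) \left(-3 + \left(l + l^{2} + 2 l^{3}\right)\right) = l + 2 \left(l + l^{2} + 2 l^{3}\right) \left(-3 + l + l^{2} + 2 l^{3}\right)$)
$u{\left(-10 - -5,1 \right)} + U{\left(14 \right)} = \left(-10 - -5\right) + 14 \left(1 + 2 \left(-3 + 14 \left(1 + 14 + 2 \cdot 14^{2}\right)\right) \left(1 + 14 + 2 \cdot 14^{2}\right)\right) = \left(-10 + 5\right) + 14 \left(1 + 2 \left(-3 + 14 \left(1 + 14 + 2 \cdot 196\right)\right) \left(1 + 14 + 2 \cdot 196\right)\right) = -5 + 14 \left(1 + 2 \left(-3 + 14 \left(1 + 14 + 392\right)\right) \left(1 + 14 + 392\right)\right) = -5 + 14 \left(1 + 2 \left(-3 + 14 \cdot 407\right) 407\right) = -5 + 14 \left(1 + 2 \left(-3 + 5698\right) 407\right) = -5 + 14 \left(1 + 2 \cdot 5695 \cdot 407\right) = -5 + 14 \left(1 + 4635730\right) = -5 + 14 \cdot 4635731 = -5 + 64900234 = 64900229$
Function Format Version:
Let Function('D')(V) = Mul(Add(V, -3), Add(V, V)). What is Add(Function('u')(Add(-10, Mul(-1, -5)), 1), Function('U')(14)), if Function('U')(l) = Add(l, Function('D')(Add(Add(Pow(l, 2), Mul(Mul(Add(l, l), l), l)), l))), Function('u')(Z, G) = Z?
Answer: 64900229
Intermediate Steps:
Function('D')(V) = Mul(2, V, Add(-3, V)) (Function('D')(V) = Mul(Add(-3, V), Mul(2, V)) = Mul(2, V, Add(-3, V)))
Function('U')(l) = Add(l, Mul(2, Add(l, Pow(l, 2), Mul(2, Pow(l, 3))), Add(-3, l, Pow(l, 2), Mul(2, Pow(l, 3))))) (Function('U')(l) = Add(l, Mul(2, Add(Add(Pow(l, 2), Mul(Mul(Add(l, l), l), l)), l), Add(-3, Add(Add(Pow(l, 2), Mul(Mul(Add(l, l), l), l)), l)))) = Add(l, Mul(2, Add(Add(Pow(l, 2), Mul(Mul(Mul(2, l), l), l)), l), Add(-3, Add(Add(Pow(l, 2), Mul(Mul(Mul(2, l), l), l)), l)))) = Add(l, Mul(2, Add(Add(Pow(l, 2), Mul(Mul(2, Pow(l, 2)), l)), l), Add(-3, Add(Add(Pow(l, 2), Mul(Mul(2, Pow(l, 2)), l)), l)))) = Add(l, Mul(2, Add(Add(Pow(l, 2), Mul(2, Pow(l, 3))), l), Add(-3, Add(Add(Pow(l, 2), Mul(2, Pow(l, 3))), l)))) = Add(l, Mul(2, Add(l, Pow(l, 2), Mul(2, Pow(l, 3))), Add(-3, Add(l, Pow(l, 2), Mul(2, Pow(l, 3)))))) = Add(l, Mul(2, Add(l, Pow(l, 2), Mul(2, Pow(l, 3))), Add(-3, l, Pow(l, 2), Mul(2, Pow(l, 3))))))
Add(Function('u')(Add(-10, Mul(-1, -5)), 1), Function('U')(14)) = Add(Add(-10, Mul(-1, -5)), Mul(14, Add(1, Mul(2, Add(-3, Mul(14, Add(1, 14, Mul(2, Pow(14, 2))))), Add(1, 14, Mul(2, Pow(14, 2))))))) = Add(Add(-10, 5), Mul(14, Add(1, Mul(2, Add(-3, Mul(14, Add(1, 14, Mul(2, 196)))), Add(1, 14, Mul(2, 196)))))) = Add(-5, Mul(14, Add(1, Mul(2, Add(-3, Mul(14, Add(1, 14, 392))), Add(1, 14, 392))))) = Add(-5, Mul(14, Add(1, Mul(2, Add(-3, Mul(14, 407)), 407)))) = Add(-5, Mul(14, Add(1, Mul(2, Add(-3, 5698), 407)))) = Add(-5, Mul(14, Add(1, Mul(2, 5695, 407)))) = Add(-5, Mul(14, Add(1, 4635730))) = Add(-5, Mul(14, 4635731)) = Add(-5, 64900234) = 64900229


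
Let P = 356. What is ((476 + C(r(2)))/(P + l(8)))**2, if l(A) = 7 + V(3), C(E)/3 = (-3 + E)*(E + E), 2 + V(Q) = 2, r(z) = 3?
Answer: 226576/131769 ≈ 1.7195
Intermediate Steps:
V(Q) = 0 (V(Q) = -2 + 2 = 0)
C(E) = 6*E*(-3 + E) (C(E) = 3*((-3 + E)*(E + E)) = 3*((-3 + E)*(2*E)) = 3*(2*E*(-3 + E)) = 6*E*(-3 + E))
l(A) = 7 (l(A) = 7 + 0 = 7)
((476 + C(r(2)))/(P + l(8)))**2 = ((476 + 6*3*(-3 + 3))/(356 + 7))**2 = ((476 + 6*3*0)/363)**2 = ((476 + 0)*(1/363))**2 = (476*(1/363))**2 = (476/363)**2 = 226576/131769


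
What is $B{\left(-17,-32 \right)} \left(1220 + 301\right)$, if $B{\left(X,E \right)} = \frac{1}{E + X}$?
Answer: $- \frac{1521}{49} \approx -31.041$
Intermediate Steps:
$B{\left(-17,-32 \right)} \left(1220 + 301\right) = \frac{1220 + 301}{-32 - 17} = \frac{1}{-49} \cdot 1521 = \left(- \frac{1}{49}\right) 1521 = - \frac{1521}{49}$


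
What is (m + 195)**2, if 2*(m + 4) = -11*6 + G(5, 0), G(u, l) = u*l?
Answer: 24964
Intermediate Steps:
G(u, l) = l*u
m = -37 (m = -4 + (-11*6 + 0*5)/2 = -4 + (-66 + 0)/2 = -4 + (1/2)*(-66) = -4 - 33 = -37)
(m + 195)**2 = (-37 + 195)**2 = 158**2 = 24964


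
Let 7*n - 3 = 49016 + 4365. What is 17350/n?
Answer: 60725/26692 ≈ 2.2750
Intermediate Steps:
n = 53384/7 (n = 3/7 + (49016 + 4365)/7 = 3/7 + (⅐)*53381 = 3/7 + 53381/7 = 53384/7 ≈ 7626.3)
17350/n = 17350/(53384/7) = 17350*(7/53384) = 60725/26692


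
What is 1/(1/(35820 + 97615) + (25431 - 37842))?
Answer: -133435/1656061784 ≈ -8.0574e-5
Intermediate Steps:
1/(1/(35820 + 97615) + (25431 - 37842)) = 1/(1/133435 - 12411) = 1/(-1656061784/133435) = -133435/1656061784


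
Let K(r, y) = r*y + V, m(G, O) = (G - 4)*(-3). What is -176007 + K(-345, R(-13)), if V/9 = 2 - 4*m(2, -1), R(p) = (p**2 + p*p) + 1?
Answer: -293160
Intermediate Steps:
m(G, O) = 12 - 3*G (m(G, O) = (-4 + G)*(-3) = 12 - 3*G)
R(p) = 1 + 2*p**2 (R(p) = (p**2 + p**2) + 1 = 2*p**2 + 1 = 1 + 2*p**2)
V = -198 (V = 9*(2 - 4*(12 - 3*2)) = 9*(2 - 4*(12 - 6)) = 9*(2 - 4*6) = 9*(2 - 24) = 9*(-22) = -198)
K(r, y) = -198 + r*y (K(r, y) = r*y - 198 = -198 + r*y)
-176007 + K(-345, R(-13)) = -176007 + (-198 - 345*(1 + 2*(-13)**2)) = -176007 + (-198 - 345*(1 + 2*169)) = -176007 + (-198 - 345*(1 + 338)) = -176007 + (-198 - 345*339) = -176007 + (-198 - 116955) = -176007 - 117153 = -293160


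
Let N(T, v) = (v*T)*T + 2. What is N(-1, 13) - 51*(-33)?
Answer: 1698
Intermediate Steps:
N(T, v) = 2 + v*T² (N(T, v) = (T*v)*T + 2 = v*T² + 2 = 2 + v*T²)
N(-1, 13) - 51*(-33) = (2 + 13*(-1)²) - 51*(-33) = (2 + 13*1) + 1683 = (2 + 13) + 1683 = 15 + 1683 = 1698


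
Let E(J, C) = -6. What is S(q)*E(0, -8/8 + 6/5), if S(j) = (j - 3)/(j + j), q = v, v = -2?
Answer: -15/2 ≈ -7.5000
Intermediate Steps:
q = -2
S(j) = (-3 + j)/(2*j) (S(j) = (-3 + j)/((2*j)) = (-3 + j)*(1/(2*j)) = (-3 + j)/(2*j))
S(q)*E(0, -8/8 + 6/5) = ((1/2)*(-3 - 2)/(-2))*(-6) = ((1/2)*(-1/2)*(-5))*(-6) = (5/4)*(-6) = -15/2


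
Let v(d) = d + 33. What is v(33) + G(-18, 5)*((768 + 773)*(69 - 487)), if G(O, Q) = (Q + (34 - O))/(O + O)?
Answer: 6119707/6 ≈ 1.0200e+6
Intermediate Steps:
v(d) = 33 + d
G(O, Q) = (34 + Q - O)/(2*O) (G(O, Q) = (34 + Q - O)/((2*O)) = (34 + Q - O)*(1/(2*O)) = (34 + Q - O)/(2*O))
v(33) + G(-18, 5)*((768 + 773)*(69 - 487)) = (33 + 33) + ((½)*(34 + 5 - 1*(-18))/(-18))*((768 + 773)*(69 - 487)) = 66 + ((½)*(-1/18)*(34 + 5 + 18))*(1541*(-418)) = 66 + ((½)*(-1/18)*57)*(-644138) = 66 - 19/12*(-644138) = 66 + 6119311/6 = 6119707/6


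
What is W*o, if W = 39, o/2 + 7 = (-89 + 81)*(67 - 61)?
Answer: -4290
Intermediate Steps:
o = -110 (o = -14 + 2*((-89 + 81)*(67 - 61)) = -14 + 2*(-8*6) = -14 + 2*(-48) = -14 - 96 = -110)
W*o = 39*(-110) = -4290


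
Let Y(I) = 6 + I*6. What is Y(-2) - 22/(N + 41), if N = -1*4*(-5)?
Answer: -388/61 ≈ -6.3607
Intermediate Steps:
Y(I) = 6 + 6*I
N = 20 (N = -4*(-5) = 20)
Y(-2) - 22/(N + 41) = (6 + 6*(-2)) - 22/(20 + 41) = (6 - 12) - 22/61 = -6 - 22*1/61 = -6 - 22/61 = -388/61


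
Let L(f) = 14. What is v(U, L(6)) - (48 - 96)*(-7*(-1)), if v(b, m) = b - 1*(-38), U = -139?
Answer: 235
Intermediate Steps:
v(b, m) = 38 + b (v(b, m) = b + 38 = 38 + b)
v(U, L(6)) - (48 - 96)*(-7*(-1)) = (38 - 139) - (48 - 96)*(-7*(-1)) = -101 - (-48)*7 = -101 - 1*(-336) = -101 + 336 = 235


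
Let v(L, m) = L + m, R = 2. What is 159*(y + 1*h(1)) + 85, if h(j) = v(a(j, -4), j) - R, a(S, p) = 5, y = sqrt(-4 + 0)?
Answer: 721 + 318*I ≈ 721.0 + 318.0*I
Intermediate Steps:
y = 2*I (y = sqrt(-4) = 2*I ≈ 2.0*I)
h(j) = 3 + j (h(j) = (5 + j) - 1*2 = (5 + j) - 2 = 3 + j)
159*(y + 1*h(1)) + 85 = 159*(2*I + 1*(3 + 1)) + 85 = 159*(2*I + 1*4) + 85 = 159*(2*I + 4) + 85 = 159*(4 + 2*I) + 85 = (636 + 318*I) + 85 = 721 + 318*I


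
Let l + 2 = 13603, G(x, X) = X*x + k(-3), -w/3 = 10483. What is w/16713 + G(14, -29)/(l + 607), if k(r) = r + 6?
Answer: -50395859/26384256 ≈ -1.9101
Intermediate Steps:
w = -31449 (w = -3*10483 = -31449)
k(r) = 6 + r
G(x, X) = 3 + X*x (G(x, X) = X*x + (6 - 3) = X*x + 3 = 3 + X*x)
l = 13601 (l = -2 + 13603 = 13601)
w/16713 + G(14, -29)/(l + 607) = -31449/16713 + (3 - 29*14)/(13601 + 607) = -31449*1/16713 + (3 - 406)/14208 = -10483/5571 - 403*1/14208 = -10483/5571 - 403/14208 = -50395859/26384256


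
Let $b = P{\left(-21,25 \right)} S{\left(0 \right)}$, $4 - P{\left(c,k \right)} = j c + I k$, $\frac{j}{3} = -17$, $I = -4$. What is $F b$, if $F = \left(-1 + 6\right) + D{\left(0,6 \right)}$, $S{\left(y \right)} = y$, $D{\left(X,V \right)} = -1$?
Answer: $0$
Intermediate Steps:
$j = -51$ ($j = 3 \left(-17\right) = -51$)
$P{\left(c,k \right)} = 4 + 4 k + 51 c$ ($P{\left(c,k \right)} = 4 - \left(- 51 c - 4 k\right) = 4 + \left(4 k + 51 c\right) = 4 + 4 k + 51 c$)
$F = 4$ ($F = \left(-1 + 6\right) - 1 = 5 - 1 = 4$)
$b = 0$ ($b = \left(4 + 4 \cdot 25 + 51 \left(-21\right)\right) 0 = \left(4 + 100 - 1071\right) 0 = \left(-967\right) 0 = 0$)
$F b = 4 \cdot 0 = 0$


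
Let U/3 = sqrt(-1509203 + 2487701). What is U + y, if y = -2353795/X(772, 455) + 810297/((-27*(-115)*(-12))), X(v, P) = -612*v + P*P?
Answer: -4717852729/366305820 + 9*sqrt(108722) ≈ 2954.7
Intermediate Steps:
U = 9*sqrt(108722) (U = 3*sqrt(-1509203 + 2487701) = 3*sqrt(978498) = 3*(3*sqrt(108722)) = 9*sqrt(108722) ≈ 2967.6)
X(v, P) = P**2 - 612*v (X(v, P) = -612*v + P**2 = P**2 - 612*v)
y = -4717852729/366305820 (y = -2353795/(455**2 - 612*772) + 810297/((-27*(-115)*(-12))) = -2353795/(207025 - 472464) + 810297/((3105*(-12))) = -2353795/(-265439) + 810297/(-37260) = -2353795*(-1/265439) + 810297*(-1/37260) = 2353795/265439 - 30011/1380 = -4717852729/366305820 ≈ -12.880)
U + y = 9*sqrt(108722) - 4717852729/366305820 = -4717852729/366305820 + 9*sqrt(108722)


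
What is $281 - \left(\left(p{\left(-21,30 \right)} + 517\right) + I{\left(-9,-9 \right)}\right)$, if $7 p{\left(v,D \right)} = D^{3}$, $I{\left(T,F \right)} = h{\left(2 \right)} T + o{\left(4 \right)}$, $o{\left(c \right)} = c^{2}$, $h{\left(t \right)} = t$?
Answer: $- \frac{28638}{7} \approx -4091.1$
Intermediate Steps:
$I{\left(T,F \right)} = 16 + 2 T$ ($I{\left(T,F \right)} = 2 T + 4^{2} = 2 T + 16 = 16 + 2 T$)
$p{\left(v,D \right)} = \frac{D^{3}}{7}$
$281 - \left(\left(p{\left(-21,30 \right)} + 517\right) + I{\left(-9,-9 \right)}\right) = 281 - \left(\left(\frac{30^{3}}{7} + 517\right) + \left(16 + 2 \left(-9\right)\right)\right) = 281 - \left(\left(\frac{1}{7} \cdot 27000 + 517\right) + \left(16 - 18\right)\right) = 281 - \left(\left(\frac{27000}{7} + 517\right) - 2\right) = 281 - \left(\frac{30619}{7} - 2\right) = 281 - \frac{30605}{7} = - \frac{28638}{7}$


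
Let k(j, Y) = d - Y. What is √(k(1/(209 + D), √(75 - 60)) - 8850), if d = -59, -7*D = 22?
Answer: √(-8909 - √15) ≈ 94.408*I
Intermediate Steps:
D = -22/7 (D = -⅐*22 = -22/7 ≈ -3.1429)
k(j, Y) = -59 - Y
√(k(1/(209 + D), √(75 - 60)) - 8850) = √((-59 - √(75 - 60)) - 8850) = √((-59 - √15) - 8850) = √(-8909 - √15)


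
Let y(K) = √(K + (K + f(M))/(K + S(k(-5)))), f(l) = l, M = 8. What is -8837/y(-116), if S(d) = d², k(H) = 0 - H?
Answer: 8837*I*√59423/2612 ≈ 824.72*I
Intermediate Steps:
k(H) = -H
y(K) = √(K + (8 + K)/(25 + K)) (y(K) = √(K + (K + 8)/(K + (-1*(-5))²)) = √(K + (8 + K)/(K + 5²)) = √(K + (8 + K)/(K + 25)) = √(K + (8 + K)/(25 + K)))
-8837/y(-116) = -8837*(-I*√91)/√(8 - 116 - 116*(25 - 116)) = -8837*(-I*√91)/√(8 - 116 - 116*(-91)) = -8837*(-I*√91/√(8 - 116 + 10556)) = -8837*(-I*√59423/2612) = -(-8837)*I*√59423/2612 = 8837*I*√59423/2612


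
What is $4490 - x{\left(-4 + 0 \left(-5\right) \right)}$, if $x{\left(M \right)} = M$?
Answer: $4494$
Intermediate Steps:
$4490 - x{\left(-4 + 0 \left(-5\right) \right)} = 4490 - \left(-4 + 0 \left(-5\right)\right) = 4490 - \left(-4 + 0\right) = 4490 - -4 = 4490 + 4 = 4494$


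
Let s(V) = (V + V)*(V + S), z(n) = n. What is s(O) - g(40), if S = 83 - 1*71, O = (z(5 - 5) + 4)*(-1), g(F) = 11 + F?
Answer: -115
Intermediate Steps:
O = -4 (O = ((5 - 5) + 4)*(-1) = (0 + 4)*(-1) = 4*(-1) = -4)
S = 12 (S = 83 - 71 = 12)
s(V) = 2*V*(12 + V) (s(V) = (V + V)*(V + 12) = (2*V)*(12 + V) = 2*V*(12 + V))
s(O) - g(40) = 2*(-4)*(12 - 4) - (11 + 40) = 2*(-4)*8 - 1*51 = -64 - 51 = -115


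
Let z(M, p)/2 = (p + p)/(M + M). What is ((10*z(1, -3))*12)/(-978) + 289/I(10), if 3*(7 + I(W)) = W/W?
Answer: -138921/3260 ≈ -42.614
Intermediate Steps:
z(M, p) = 2*p/M (z(M, p) = 2*((p + p)/(M + M)) = 2*((2*p)/((2*M))) = 2*((2*p)*(1/(2*M))) = 2*(p/M) = 2*p/M)
I(W) = -20/3 (I(W) = -7 + (W/W)/3 = -7 + (⅓)*1 = -7 + ⅓ = -20/3)
((10*z(1, -3))*12)/(-978) + 289/I(10) = ((10*(2*(-3)/1))*12)/(-978) + 289/(-20/3) = ((10*(2*(-3)*1))*12)*(-1/978) + 289*(-3/20) = ((10*(-6))*12)*(-1/978) - 867/20 = -60*12*(-1/978) - 867/20 = -720*(-1/978) - 867/20 = 120/163 - 867/20 = -138921/3260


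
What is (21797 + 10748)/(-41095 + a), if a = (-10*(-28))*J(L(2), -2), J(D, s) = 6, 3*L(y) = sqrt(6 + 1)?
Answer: -6509/7883 ≈ -0.82570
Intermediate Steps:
L(y) = sqrt(7)/3 (L(y) = sqrt(6 + 1)/3 = sqrt(7)/3)
a = 1680 (a = -10*(-28)*6 = 280*6 = 1680)
(21797 + 10748)/(-41095 + a) = (21797 + 10748)/(-41095 + 1680) = 32545/(-39415) = 32545*(-1/39415) = -6509/7883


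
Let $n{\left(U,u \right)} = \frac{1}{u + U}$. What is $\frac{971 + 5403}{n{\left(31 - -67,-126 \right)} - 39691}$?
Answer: $- \frac{178472}{1111349} \approx -0.16059$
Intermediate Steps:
$n{\left(U,u \right)} = \frac{1}{U + u}$
$\frac{971 + 5403}{n{\left(31 - -67,-126 \right)} - 39691} = \frac{971 + 5403}{\frac{1}{\left(31 - -67\right) - 126} - 39691} = \frac{6374}{\frac{1}{\left(31 + 67\right) - 126} - 39691} = \frac{6374}{\frac{1}{98 - 126} - 39691} = \frac{6374}{\frac{1}{-28} - 39691} = \frac{6374}{- \frac{1}{28} - 39691} = \frac{6374}{- \frac{1111349}{28}} = 6374 \left(- \frac{28}{1111349}\right) = - \frac{178472}{1111349}$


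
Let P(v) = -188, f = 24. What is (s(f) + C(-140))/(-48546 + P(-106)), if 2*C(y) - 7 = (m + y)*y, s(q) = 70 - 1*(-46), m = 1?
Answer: -19699/97468 ≈ -0.20211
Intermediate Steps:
s(q) = 116 (s(q) = 70 + 46 = 116)
C(y) = 7/2 + y*(1 + y)/2 (C(y) = 7/2 + ((1 + y)*y)/2 = 7/2 + (y*(1 + y))/2 = 7/2 + y*(1 + y)/2)
(s(f) + C(-140))/(-48546 + P(-106)) = (116 + (7/2 + (½)*(-140) + (½)*(-140)²))/(-48546 - 188) = (116 + (7/2 - 70 + (½)*19600))/(-48734) = (116 + (7/2 - 70 + 9800))*(-1/48734) = (116 + 19467/2)*(-1/48734) = (19699/2)*(-1/48734) = -19699/97468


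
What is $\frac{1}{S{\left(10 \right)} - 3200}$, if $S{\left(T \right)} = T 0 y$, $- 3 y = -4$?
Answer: $- \frac{1}{3200} \approx -0.0003125$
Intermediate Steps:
$y = \frac{4}{3}$ ($y = \left(- \frac{1}{3}\right) \left(-4\right) = \frac{4}{3} \approx 1.3333$)
$S{\left(T \right)} = 0$ ($S{\left(T \right)} = T 0 \cdot \frac{4}{3} = 0 \cdot \frac{4}{3} = 0$)
$\frac{1}{S{\left(10 \right)} - 3200} = \frac{1}{0 - 3200} = \frac{1}{-3200} = - \frac{1}{3200}$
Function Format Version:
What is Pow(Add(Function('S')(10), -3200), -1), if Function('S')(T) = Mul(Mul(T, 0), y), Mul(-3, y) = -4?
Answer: Rational(-1, 3200) ≈ -0.00031250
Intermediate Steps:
y = Rational(4, 3) (y = Mul(Rational(-1, 3), -4) = Rational(4, 3) ≈ 1.3333)
Function('S')(T) = 0 (Function('S')(T) = Mul(Mul(T, 0), Rational(4, 3)) = Mul(0, Rational(4, 3)) = 0)
Pow(Add(Function('S')(10), -3200), -1) = Pow(Add(0, -3200), -1) = Pow(-3200, -1) = Rational(-1, 3200)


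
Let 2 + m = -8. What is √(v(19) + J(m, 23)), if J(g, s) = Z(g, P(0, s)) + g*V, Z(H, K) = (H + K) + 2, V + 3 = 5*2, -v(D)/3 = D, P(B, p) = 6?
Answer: I*√129 ≈ 11.358*I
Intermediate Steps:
m = -10 (m = -2 - 8 = -10)
v(D) = -3*D
V = 7 (V = -3 + 5*2 = -3 + 10 = 7)
Z(H, K) = 2 + H + K
J(g, s) = 8 + 8*g (J(g, s) = (2 + g + 6) + g*7 = (8 + g) + 7*g = 8 + 8*g)
√(v(19) + J(m, 23)) = √(-3*19 + (8 + 8*(-10))) = √(-57 + (8 - 80)) = √(-57 - 72) = √(-129) = I*√129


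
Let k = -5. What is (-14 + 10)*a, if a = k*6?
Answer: 120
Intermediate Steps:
a = -30 (a = -5*6 = -30)
(-14 + 10)*a = (-14 + 10)*(-30) = -4*(-30) = 120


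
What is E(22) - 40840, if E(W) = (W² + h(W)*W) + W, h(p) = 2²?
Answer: -40246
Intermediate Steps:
h(p) = 4
E(W) = W² + 5*W (E(W) = (W² + 4*W) + W = W² + 5*W)
E(22) - 40840 = 22*(5 + 22) - 40840 = 22*27 - 40840 = 594 - 40840 = -40246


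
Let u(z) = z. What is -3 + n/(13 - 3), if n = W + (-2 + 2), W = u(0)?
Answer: -3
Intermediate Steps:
W = 0
n = 0 (n = 0 + (-2 + 2) = 0 + 0 = 0)
-3 + n/(13 - 3) = -3 + 0/(13 - 3) = -3 + 0/10 = -3 + 0*(⅒) = -3 + 0 = -3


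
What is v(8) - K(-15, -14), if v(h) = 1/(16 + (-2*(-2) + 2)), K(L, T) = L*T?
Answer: -4619/22 ≈ -209.95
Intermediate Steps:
v(h) = 1/22 (v(h) = 1/(16 + (4 + 2)) = 1/(16 + 6) = 1/22)
v(8) - K(-15, -14) = 1/22 - (-15)*(-14) = 1/22 - 1*210 = 1/22 - 210 = -4619/22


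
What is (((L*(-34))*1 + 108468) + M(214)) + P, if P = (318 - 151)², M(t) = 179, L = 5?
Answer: 136366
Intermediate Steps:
P = 27889 (P = 167² = 27889)
(((L*(-34))*1 + 108468) + M(214)) + P = (((5*(-34))*1 + 108468) + 179) + 27889 = ((-170*1 + 108468) + 179) + 27889 = ((-170 + 108468) + 179) + 27889 = (108298 + 179) + 27889 = 108477 + 27889 = 136366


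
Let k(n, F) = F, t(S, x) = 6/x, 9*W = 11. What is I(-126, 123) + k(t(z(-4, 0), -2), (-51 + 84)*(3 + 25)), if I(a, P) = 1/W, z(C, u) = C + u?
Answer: 10173/11 ≈ 924.82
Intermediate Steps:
W = 11/9 (W = (⅑)*11 = 11/9 ≈ 1.2222)
I(a, P) = 9/11 (I(a, P) = 1/(11/9) = 9/11)
I(-126, 123) + k(t(z(-4, 0), -2), (-51 + 84)*(3 + 25)) = 9/11 + (-51 + 84)*(3 + 25) = 9/11 + 33*28 = 9/11 + 924 = 10173/11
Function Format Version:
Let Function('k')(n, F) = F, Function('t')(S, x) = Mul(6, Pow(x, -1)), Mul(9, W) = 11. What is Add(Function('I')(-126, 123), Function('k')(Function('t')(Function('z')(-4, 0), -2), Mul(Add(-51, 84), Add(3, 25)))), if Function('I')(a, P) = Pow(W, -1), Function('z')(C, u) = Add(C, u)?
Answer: Rational(10173, 11) ≈ 924.82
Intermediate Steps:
W = Rational(11, 9) (W = Mul(Rational(1, 9), 11) = Rational(11, 9) ≈ 1.2222)
Function('I')(a, P) = Rational(9, 11) (Function('I')(a, P) = Pow(Rational(11, 9), -1) = Rational(9, 11))
Add(Function('I')(-126, 123), Function('k')(Function('t')(Function('z')(-4, 0), -2), Mul(Add(-51, 84), Add(3, 25)))) = Add(Rational(9, 11), Mul(Add(-51, 84), Add(3, 25))) = Add(Rational(9, 11), Mul(33, 28)) = Add(Rational(9, 11), 924) = Rational(10173, 11)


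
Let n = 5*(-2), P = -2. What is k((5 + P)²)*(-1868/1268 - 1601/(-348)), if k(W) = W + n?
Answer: -345001/110316 ≈ -3.1274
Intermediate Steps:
n = -10
k(W) = -10 + W (k(W) = W - 10 = -10 + W)
k((5 + P)²)*(-1868/1268 - 1601/(-348)) = (-10 + (5 - 2)²)*(-1868/1268 - 1601/(-348)) = (-10 + 3²)*(-1868*1/1268 - 1601*(-1/348)) = (-10 + 9)*(-467/317 + 1601/348) = -1*345001/110316 = -345001/110316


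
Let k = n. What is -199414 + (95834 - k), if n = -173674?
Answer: 70094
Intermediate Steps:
k = -173674
-199414 + (95834 - k) = -199414 + (95834 - 1*(-173674)) = -199414 + (95834 + 173674) = -199414 + 269508 = 70094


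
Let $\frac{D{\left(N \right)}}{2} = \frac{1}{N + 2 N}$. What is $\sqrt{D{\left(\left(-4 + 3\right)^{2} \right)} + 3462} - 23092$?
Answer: $-23092 + \frac{14 \sqrt{159}}{3} \approx -23033.0$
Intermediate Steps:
$D{\left(N \right)} = \frac{2}{3 N}$ ($D{\left(N \right)} = \frac{2}{N + 2 N} = \frac{2}{3 N}$)
$\sqrt{D{\left(\left(-4 + 3\right)^{2} \right)} + 3462} - 23092 = \sqrt{\frac{2}{3 \left(-4 + 3\right)^{2}} + 3462} - 23092 = \sqrt{\frac{2}{3 \left(-1\right)^{2}} + 3462} - 23092 = \sqrt{\frac{2}{3 \cdot 1} + 3462} - 23092 = \sqrt{\frac{2}{3} \cdot 1 + 3462} - 23092 = \sqrt{\frac{2}{3} + 3462} - 23092 = \sqrt{\frac{10388}{3}} - 23092 = \frac{14 \sqrt{159}}{3} - 23092 = -23092 + \frac{14 \sqrt{159}}{3}$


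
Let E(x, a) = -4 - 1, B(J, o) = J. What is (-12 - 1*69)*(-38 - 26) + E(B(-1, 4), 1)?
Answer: 5179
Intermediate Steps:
E(x, a) = -5
(-12 - 1*69)*(-38 - 26) + E(B(-1, 4), 1) = (-12 - 1*69)*(-38 - 26) - 5 = (-12 - 69)*(-64) - 5 = -81*(-64) - 5 = 5184 - 5 = 5179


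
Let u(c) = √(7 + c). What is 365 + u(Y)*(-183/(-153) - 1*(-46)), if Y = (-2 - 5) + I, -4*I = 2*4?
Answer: 365 + 2407*I*√2/51 ≈ 365.0 + 66.745*I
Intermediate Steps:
I = -2 (I = -4/2 = -¼*8 = -2)
Y = -9 (Y = (-2 - 5) - 2 = -7 - 2 = -9)
365 + u(Y)*(-183/(-153) - 1*(-46)) = 365 + √(7 - 9)*(-183/(-153) - 1*(-46)) = 365 + √(-2)*(-183*(-1/153) + 46) = 365 + (I*√2)*(61/51 + 46) = 365 + (I*√2)*(2407/51) = 365 + 2407*I*√2/51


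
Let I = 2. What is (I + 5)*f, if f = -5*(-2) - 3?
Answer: 49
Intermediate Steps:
f = 7 (f = 10 - 3 = 7)
(I + 5)*f = (2 + 5)*7 = 7*7 = 49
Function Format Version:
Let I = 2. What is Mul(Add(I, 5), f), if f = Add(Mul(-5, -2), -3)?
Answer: 49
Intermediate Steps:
f = 7 (f = Add(10, -3) = 7)
Mul(Add(I, 5), f) = Mul(Add(2, 5), 7) = Mul(7, 7) = 49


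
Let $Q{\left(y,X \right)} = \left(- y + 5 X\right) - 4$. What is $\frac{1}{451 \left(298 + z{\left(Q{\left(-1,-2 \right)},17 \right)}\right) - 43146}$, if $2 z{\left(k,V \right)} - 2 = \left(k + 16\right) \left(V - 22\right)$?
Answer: $\frac{2}{176641} \approx 1.1322 \cdot 10^{-5}$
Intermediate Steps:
$Q{\left(y,X \right)} = -4 - y + 5 X$
$z{\left(k,V \right)} = 1 + \frac{\left(-22 + V\right) \left(16 + k\right)}{2}$ ($z{\left(k,V \right)} = 1 + \frac{\left(k + 16\right) \left(V - 22\right)}{2} = 1 + \frac{\left(16 + k\right) \left(-22 + V\right)}{2} = 1 + \frac{\left(-22 + V\right) \left(16 + k\right)}{2}$)
$\frac{1}{451 \left(298 + z{\left(Q{\left(-1,-2 \right)},17 \right)}\right) - 43146} = \frac{1}{451 \left(298 + \left(-175 - 11 \left(-4 - -1 + 5 \left(-2\right)\right) + 8 \cdot 17 + \frac{1}{2} \cdot 17 \left(-4 - -1 + 5 \left(-2\right)\right)\right)\right) - 43146} = \frac{1}{451 \left(298 + \left(-175 - 11 \left(-4 + 1 - 10\right) + 136 + \frac{1}{2} \cdot 17 \left(-4 + 1 - 10\right)\right)\right) - 43146} = \frac{1}{451 \left(298 + \left(-175 - -143 + 136 + \frac{1}{2} \cdot 17 \left(-13\right)\right)\right) - 43146} = \frac{1}{451 \left(298 + \left(-175 + 143 + 136 - \frac{221}{2}\right)\right) - 43146} = \frac{1}{451 \left(298 - \frac{13}{2}\right) - 43146} = \frac{1}{451 \cdot \frac{583}{2} - 43146} = \frac{1}{\frac{262933}{2} - 43146} = \frac{1}{\frac{176641}{2}} = \frac{2}{176641}$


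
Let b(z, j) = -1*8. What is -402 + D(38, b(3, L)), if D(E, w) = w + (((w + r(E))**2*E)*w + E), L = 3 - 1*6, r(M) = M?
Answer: -273972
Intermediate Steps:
L = -3 (L = 3 - 6 = -3)
b(z, j) = -8
D(E, w) = E + w + E*w*(E + w)**2 (D(E, w) = w + (((w + E)**2*E)*w + E) = w + (((E + w)**2*E)*w + E) = w + ((E*(E + w)**2)*w + E) = w + (E*w*(E + w)**2 + E) = w + (E + E*w*(E + w)**2) = E + w + E*w*(E + w)**2)
-402 + D(38, b(3, L)) = -402 + (38 - 8 + 38*(-8)*(38 - 8)**2) = -402 + (38 - 8 + 38*(-8)*30**2) = -402 + (38 - 8 + 38*(-8)*900) = -402 + (38 - 8 - 273600) = -402 - 273570 = -273972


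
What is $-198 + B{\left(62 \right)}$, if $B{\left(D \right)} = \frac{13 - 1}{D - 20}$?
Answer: $- \frac{1384}{7} \approx -197.71$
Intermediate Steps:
$B{\left(D \right)} = \frac{12}{-20 + D}$
$-198 + B{\left(62 \right)} = -198 + \frac{12}{-20 + 62} = -198 + \frac{12}{42} = -198 + 12 \cdot \frac{1}{42} = -198 + \frac{2}{7} = - \frac{1384}{7}$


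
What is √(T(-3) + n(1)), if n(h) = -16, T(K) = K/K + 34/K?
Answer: I*√237/3 ≈ 5.1316*I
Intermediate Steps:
T(K) = 1 + 34/K
√(T(-3) + n(1)) = √((34 - 3)/(-3) - 16) = √(-⅓*31 - 16) = √(-31/3 - 16) = √(-79/3) = I*√237/3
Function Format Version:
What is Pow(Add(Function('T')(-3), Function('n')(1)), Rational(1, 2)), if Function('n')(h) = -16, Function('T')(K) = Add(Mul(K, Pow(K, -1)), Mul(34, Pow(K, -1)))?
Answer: Mul(Rational(1, 3), I, Pow(237, Rational(1, 2))) ≈ Mul(5.1316, I)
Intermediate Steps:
Function('T')(K) = Add(1, Mul(34, Pow(K, -1)))
Pow(Add(Function('T')(-3), Function('n')(1)), Rational(1, 2)) = Pow(Add(Mul(Pow(-3, -1), Add(34, -3)), -16), Rational(1, 2)) = Pow(Add(Mul(Rational(-1, 3), 31), -16), Rational(1, 2)) = Pow(Add(Rational(-31, 3), -16), Rational(1, 2)) = Pow(Rational(-79, 3), Rational(1, 2)) = Mul(Rational(1, 3), I, Pow(237, Rational(1, 2)))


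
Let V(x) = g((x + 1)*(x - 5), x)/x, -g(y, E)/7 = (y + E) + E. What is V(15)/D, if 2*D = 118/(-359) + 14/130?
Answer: 12414220/15471 ≈ 802.42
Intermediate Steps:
D = -5157/46670 (D = (118/(-359) + 14/130)/2 = (118*(-1/359) + 14*(1/130))/2 = (-118/359 + 7/65)/2 = (½)*(-5157/23335) = -5157/46670 ≈ -0.11050)
g(y, E) = -14*E - 7*y (g(y, E) = -7*((y + E) + E) = -7*((E + y) + E) = -7*(y + 2*E) = -14*E - 7*y)
V(x) = (-14*x - 7*(1 + x)*(-5 + x))/x (V(x) = (-14*x - 7*(x + 1)*(x - 5))/x = (-14*x - 7*(1 + x)*(-5 + x))/x)
V(15)/D = (14 - 7*15 + 35/15)/(-5157/46670) = (14 - 105 + 35*(1/15))*(-46670/5157) = (14 - 105 + 7/3)*(-46670/5157) = -266/3*(-46670/5157) = 12414220/15471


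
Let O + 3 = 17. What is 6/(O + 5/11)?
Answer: 22/53 ≈ 0.41509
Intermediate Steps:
O = 14 (O = -3 + 17 = 14)
6/(O + 5/11) = 6/(14 + 5/11) = 6/(159/11) = (11/159)*6 = 22/53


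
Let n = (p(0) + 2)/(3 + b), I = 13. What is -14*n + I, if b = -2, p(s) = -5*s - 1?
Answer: -1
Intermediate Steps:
p(s) = -1 - 5*s
n = 1 (n = ((-1 - 5*0) + 2)/(3 - 2) = ((-1 + 0) + 2)/1 = (-1 + 2)*1 = 1*1 = 1)
-14*n + I = -14*1 + 13 = -14 + 13 = -1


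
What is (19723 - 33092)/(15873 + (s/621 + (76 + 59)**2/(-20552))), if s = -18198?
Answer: -6319472824/7488832385 ≈ -0.84385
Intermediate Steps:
(19723 - 33092)/(15873 + (s/621 + (76 + 59)**2/(-20552))) = (19723 - 33092)/(15873 + (-18198/621 + (76 + 59)**2/(-20552))) = -13369/(15873 + (-18198*1/621 + 135**2*(-1/20552))) = -13369/(15873 + (-674/23 + 18225*(-1/20552))) = -13369/(15873 + (-674/23 - 18225/20552)) = -13369/(15873 - 14271223/472696) = -13369/7488832385/472696 = -13369*472696/7488832385 = -6319472824/7488832385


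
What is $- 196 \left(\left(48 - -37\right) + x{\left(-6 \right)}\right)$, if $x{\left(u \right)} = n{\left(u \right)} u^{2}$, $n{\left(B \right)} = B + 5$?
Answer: $-9604$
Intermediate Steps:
$n{\left(B \right)} = 5 + B$
$x{\left(u \right)} = u^{2} \left(5 + u\right)$ ($x{\left(u \right)} = \left(5 + u\right) u^{2} = u^{2} \left(5 + u\right)$)
$- 196 \left(\left(48 - -37\right) + x{\left(-6 \right)}\right) = - 196 \left(\left(48 - -37\right) + \left(-6\right)^{2} \left(5 - 6\right)\right) = - 196 \left(\left(48 + \left(-4 + 41\right)\right) + 36 \left(-1\right)\right) = - 196 \left(\left(48 + 37\right) - 36\right) = - 196 \left(85 - 36\right) = \left(-196\right) 49 = -9604$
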